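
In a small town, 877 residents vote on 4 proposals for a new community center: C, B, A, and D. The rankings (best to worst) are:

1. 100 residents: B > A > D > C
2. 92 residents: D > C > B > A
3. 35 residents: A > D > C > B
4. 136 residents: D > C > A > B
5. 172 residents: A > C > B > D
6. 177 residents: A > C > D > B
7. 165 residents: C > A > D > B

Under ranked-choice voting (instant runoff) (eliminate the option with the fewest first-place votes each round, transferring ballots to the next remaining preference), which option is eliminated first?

B

Round 1: C 165, B 100, A 384, D 228. Eliminate B.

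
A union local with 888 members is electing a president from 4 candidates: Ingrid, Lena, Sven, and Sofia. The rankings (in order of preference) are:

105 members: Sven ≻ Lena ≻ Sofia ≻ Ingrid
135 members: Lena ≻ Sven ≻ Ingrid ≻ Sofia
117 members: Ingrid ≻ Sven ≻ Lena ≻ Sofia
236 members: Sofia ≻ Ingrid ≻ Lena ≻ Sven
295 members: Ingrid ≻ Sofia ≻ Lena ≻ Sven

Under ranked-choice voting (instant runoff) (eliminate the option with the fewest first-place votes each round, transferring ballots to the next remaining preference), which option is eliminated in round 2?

Round 1: Ingrid 412, Lena 135, Sven 105, Sofia 236. Eliminate Sven.
Round 2: Ingrid 412, Lena 240, Sofia 236. Eliminate Sofia.

Sofia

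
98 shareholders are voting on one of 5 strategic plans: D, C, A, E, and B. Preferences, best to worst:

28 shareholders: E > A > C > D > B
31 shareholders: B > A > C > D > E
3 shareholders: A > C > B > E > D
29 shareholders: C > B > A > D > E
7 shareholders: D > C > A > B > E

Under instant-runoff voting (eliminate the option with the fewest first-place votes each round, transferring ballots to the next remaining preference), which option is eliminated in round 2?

Round 1: D 7, C 29, A 3, E 28, B 31. Eliminate A.
Round 2: D 7, C 32, E 28, B 31. Eliminate D.

D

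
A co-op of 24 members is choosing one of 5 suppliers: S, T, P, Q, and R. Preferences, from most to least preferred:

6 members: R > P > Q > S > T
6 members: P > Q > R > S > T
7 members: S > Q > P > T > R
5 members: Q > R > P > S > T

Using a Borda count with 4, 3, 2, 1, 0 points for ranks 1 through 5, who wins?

S: 6·1 + 6·1 + 7·4 + 5·1 = 45
T: 6·0 + 6·0 + 7·1 + 5·0 = 7
P: 6·3 + 6·4 + 7·2 + 5·2 = 66
Q: 6·2 + 6·3 + 7·3 + 5·4 = 71
R: 6·4 + 6·2 + 7·0 + 5·3 = 51
Q has the highest Borda score (71).

Q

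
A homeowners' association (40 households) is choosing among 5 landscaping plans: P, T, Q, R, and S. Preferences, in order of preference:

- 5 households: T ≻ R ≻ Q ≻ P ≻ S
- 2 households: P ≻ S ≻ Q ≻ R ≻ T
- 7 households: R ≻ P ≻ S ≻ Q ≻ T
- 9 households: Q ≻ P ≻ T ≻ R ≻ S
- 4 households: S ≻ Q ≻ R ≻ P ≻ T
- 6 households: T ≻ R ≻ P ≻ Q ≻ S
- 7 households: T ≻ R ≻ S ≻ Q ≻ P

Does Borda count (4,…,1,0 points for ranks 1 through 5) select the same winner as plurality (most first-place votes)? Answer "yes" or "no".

Borda — scores: P 77, T 90, Q 82, R 101, S 50. Winner: R.
Plurality — first-place votes: P 2, T 18, Q 9, R 7, S 4. Winner: T.
The two methods disagree.

no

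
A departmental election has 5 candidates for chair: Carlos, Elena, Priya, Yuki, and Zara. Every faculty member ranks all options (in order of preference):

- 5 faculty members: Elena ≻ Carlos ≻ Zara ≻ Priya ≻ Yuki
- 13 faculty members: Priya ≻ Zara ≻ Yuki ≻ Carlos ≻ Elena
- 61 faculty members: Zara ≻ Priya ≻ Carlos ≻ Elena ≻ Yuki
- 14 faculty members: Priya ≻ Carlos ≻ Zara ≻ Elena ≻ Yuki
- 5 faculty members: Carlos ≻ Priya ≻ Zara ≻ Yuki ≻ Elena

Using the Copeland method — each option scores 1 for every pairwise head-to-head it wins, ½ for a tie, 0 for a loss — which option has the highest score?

Carlos: beats Elena and Yuki; loses to Priya and Zara → score 2.
Elena: beats Yuki; loses to Carlos, Priya, and Zara → score 1.
Priya: beats Carlos, Elena, and Yuki; loses to Zara → score 3.
Yuki: loses to Carlos, Elena, Priya, and Zara → score 0.
Zara: beats Carlos, Elena, Priya, and Yuki → score 4.
Zara has the best pairwise record.

Zara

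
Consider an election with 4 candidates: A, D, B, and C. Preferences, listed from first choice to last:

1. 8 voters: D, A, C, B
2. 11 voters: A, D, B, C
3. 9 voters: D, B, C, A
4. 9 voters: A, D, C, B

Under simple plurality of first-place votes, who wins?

A

First-place votes: A 20, D 17, B 0, C 0.
A has the most first-place votes.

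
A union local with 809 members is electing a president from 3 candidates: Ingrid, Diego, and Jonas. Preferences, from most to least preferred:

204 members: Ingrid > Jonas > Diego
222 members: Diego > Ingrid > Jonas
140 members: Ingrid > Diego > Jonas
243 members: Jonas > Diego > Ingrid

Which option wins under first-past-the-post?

Ingrid

First-place votes: Ingrid 344, Diego 222, Jonas 243.
Ingrid has the most first-place votes.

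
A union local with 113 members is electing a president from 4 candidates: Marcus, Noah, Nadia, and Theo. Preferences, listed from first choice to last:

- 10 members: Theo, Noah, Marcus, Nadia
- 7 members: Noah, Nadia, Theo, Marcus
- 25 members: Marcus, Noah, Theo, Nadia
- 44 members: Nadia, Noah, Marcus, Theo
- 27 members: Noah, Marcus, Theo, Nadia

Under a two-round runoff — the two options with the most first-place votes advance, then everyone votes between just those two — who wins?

Noah

Round 1 first-place votes: Marcus 25, Noah 34, Nadia 44, Theo 10.
Nadia and Noah advance.
Runoff: Nadia is preferred to Noah by 44 voters; Noah by 69.
Noah wins the runoff.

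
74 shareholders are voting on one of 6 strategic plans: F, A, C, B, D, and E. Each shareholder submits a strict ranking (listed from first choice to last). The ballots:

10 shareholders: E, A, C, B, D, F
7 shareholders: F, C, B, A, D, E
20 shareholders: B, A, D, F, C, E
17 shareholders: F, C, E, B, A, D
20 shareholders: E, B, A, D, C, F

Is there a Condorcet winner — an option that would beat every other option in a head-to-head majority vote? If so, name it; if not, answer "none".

Checking pairwise contests:
A beats F 50–24.
B beats A 64–10.
F beats C 44–30.
E beats B 47–27.
A beats D 74–0.
F beats E 44–30.
Every option loses at least one head-to-head, so there is no Condorcet winner.

none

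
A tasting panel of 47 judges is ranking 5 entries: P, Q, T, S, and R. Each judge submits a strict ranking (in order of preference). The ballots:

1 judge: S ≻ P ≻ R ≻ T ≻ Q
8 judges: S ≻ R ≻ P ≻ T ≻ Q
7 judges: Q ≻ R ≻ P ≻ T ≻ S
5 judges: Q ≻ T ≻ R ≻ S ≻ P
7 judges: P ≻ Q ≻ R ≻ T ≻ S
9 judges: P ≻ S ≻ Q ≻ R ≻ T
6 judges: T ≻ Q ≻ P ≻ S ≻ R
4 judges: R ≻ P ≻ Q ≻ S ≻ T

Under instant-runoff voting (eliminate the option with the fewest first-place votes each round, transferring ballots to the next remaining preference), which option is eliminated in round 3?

Round 1: P 16, Q 12, T 6, S 9, R 4. Eliminate R.
Round 2: P 20, Q 12, T 6, S 9. Eliminate T.
Round 3: P 20, Q 18, S 9. Eliminate S.

S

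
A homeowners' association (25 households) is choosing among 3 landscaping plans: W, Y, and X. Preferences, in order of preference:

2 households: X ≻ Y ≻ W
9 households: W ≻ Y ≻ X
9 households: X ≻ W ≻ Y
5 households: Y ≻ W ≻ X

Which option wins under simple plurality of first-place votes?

X

First-place votes: W 9, Y 5, X 11.
X has the most first-place votes.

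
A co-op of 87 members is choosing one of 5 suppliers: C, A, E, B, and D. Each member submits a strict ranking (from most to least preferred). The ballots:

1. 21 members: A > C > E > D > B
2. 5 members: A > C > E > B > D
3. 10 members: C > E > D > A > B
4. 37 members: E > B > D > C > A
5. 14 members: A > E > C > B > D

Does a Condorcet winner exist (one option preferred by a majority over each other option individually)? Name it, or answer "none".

E

E vs C: 51–36 for E.
E vs A: 47–40 for E.
E vs B: 87–0 for E.
E vs D: 87–0 for E.
E beats every other option head-to-head.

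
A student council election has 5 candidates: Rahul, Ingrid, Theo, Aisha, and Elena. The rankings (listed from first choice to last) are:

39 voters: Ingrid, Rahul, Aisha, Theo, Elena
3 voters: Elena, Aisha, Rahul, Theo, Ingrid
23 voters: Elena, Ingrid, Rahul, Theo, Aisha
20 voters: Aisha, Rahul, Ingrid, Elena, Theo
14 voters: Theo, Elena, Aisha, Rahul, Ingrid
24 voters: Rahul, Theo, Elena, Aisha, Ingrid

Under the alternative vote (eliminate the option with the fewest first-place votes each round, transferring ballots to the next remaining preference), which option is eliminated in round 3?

Ingrid

Round 1: Rahul 24, Ingrid 39, Theo 14, Aisha 20, Elena 26. Eliminate Theo.
Round 2: Rahul 24, Ingrid 39, Aisha 20, Elena 40. Eliminate Aisha.
Round 3: Rahul 44, Ingrid 39, Elena 40. Eliminate Ingrid.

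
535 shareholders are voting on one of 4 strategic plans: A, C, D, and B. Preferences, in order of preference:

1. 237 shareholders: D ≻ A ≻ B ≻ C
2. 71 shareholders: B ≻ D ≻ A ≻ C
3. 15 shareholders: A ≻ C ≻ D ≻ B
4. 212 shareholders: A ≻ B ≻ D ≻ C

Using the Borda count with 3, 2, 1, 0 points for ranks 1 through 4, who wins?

A: 237·2 + 71·1 + 15·3 + 212·3 = 1226
C: 237·0 + 71·0 + 15·2 + 212·0 = 30
D: 237·3 + 71·2 + 15·1 + 212·1 = 1080
B: 237·1 + 71·3 + 15·0 + 212·2 = 874
A has the highest Borda score (1226).

A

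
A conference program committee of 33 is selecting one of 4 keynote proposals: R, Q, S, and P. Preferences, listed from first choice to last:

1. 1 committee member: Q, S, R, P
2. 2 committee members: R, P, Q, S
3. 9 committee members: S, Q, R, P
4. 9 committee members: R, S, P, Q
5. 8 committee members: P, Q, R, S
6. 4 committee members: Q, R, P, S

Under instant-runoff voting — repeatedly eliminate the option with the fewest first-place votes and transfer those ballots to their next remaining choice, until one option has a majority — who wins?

Round 1: R 11, Q 5, S 9, P 8. Eliminate Q.
Round 2: R 15, S 10, P 8. Eliminate P.
Round 3: R 23, S 10. R has a majority.

R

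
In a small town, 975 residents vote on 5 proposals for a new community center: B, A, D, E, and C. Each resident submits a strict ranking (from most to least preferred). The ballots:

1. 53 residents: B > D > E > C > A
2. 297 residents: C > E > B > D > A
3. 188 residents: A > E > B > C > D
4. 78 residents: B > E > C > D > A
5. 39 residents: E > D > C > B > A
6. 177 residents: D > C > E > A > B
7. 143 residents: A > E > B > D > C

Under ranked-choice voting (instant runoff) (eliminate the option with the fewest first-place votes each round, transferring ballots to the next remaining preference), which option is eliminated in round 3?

D

Round 1: B 131, A 331, D 177, E 39, C 297. Eliminate E.
Round 2: B 131, A 331, D 216, C 297. Eliminate B.
Round 3: A 331, D 269, C 375. Eliminate D.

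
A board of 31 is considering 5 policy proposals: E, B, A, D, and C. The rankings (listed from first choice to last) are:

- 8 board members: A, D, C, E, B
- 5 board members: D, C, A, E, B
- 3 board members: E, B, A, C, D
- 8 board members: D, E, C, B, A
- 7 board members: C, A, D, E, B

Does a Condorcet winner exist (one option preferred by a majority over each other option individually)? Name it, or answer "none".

Checking pairwise contests:
A beats E 20–11.
E beats B 31–0.
C beats A 20–11.
A beats D 18–13.
D beats C 21–10.
Every option loses at least one head-to-head, so there is no Condorcet winner.

none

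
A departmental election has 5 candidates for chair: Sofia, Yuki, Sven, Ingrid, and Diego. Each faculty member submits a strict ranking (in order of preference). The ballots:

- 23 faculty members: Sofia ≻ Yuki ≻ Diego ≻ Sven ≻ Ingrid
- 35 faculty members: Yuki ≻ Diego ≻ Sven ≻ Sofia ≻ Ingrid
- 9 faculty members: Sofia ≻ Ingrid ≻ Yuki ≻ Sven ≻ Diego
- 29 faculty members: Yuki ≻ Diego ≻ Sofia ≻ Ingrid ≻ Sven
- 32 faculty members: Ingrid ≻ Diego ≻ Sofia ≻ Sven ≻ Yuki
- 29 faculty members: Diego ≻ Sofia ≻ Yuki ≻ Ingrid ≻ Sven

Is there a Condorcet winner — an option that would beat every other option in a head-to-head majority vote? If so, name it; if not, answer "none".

Checking pairwise contests:
Diego beats Sofia 125–32.
Sofia beats Yuki 93–64.
Sofia beats Sven 122–35.
Sofia beats Ingrid 125–32.
Yuki beats Diego 96–61.
Every option loses at least one head-to-head, so there is no Condorcet winner.

none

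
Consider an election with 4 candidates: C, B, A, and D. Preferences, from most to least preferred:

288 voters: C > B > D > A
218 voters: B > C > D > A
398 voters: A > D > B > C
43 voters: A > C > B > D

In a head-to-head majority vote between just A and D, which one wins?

Voters preferring A to D: 441; preferring D to A: 506.
D wins the head-to-head.

D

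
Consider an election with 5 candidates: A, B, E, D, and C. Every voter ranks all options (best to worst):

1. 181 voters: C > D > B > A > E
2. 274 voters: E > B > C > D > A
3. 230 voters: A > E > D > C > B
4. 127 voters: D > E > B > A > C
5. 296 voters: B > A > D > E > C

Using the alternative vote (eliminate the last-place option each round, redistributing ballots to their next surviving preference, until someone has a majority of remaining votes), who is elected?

Round 1: A 230, B 296, E 274, D 127, C 181. Eliminate D.
Round 2: A 230, B 296, E 401, C 181. Eliminate C.
Round 3: A 230, B 477, E 401. Eliminate A.
Round 4: B 477, E 631. E has a majority.

E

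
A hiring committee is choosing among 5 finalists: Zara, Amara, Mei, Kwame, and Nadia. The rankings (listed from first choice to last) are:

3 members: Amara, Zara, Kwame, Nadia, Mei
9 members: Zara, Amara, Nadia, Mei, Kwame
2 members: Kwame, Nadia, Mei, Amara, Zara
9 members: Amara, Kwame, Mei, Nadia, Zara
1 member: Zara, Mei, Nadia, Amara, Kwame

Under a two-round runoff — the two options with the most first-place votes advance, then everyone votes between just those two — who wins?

Amara

Round 1 first-place votes: Zara 10, Amara 12, Mei 0, Kwame 2, Nadia 0.
Amara and Zara advance.
Runoff: Amara is preferred to Zara by 14 voters; Zara by 10.
Amara wins the runoff.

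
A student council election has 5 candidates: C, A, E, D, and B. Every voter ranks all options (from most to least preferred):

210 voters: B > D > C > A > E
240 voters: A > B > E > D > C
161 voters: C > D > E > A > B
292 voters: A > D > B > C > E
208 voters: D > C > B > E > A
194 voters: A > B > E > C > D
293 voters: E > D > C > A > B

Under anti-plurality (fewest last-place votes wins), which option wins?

Last-place votes: C 240, A 208, E 502, D 194, B 454.
D is ranked last by the fewest voters, so D wins.

D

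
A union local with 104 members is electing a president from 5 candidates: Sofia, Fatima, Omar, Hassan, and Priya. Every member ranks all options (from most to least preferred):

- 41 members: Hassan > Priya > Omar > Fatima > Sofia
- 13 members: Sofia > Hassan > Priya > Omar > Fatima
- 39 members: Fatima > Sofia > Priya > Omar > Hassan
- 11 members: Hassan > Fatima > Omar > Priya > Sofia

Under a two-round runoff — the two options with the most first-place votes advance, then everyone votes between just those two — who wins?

Hassan

Round 1 first-place votes: Sofia 13, Fatima 39, Omar 0, Hassan 52, Priya 0.
Hassan and Fatima advance.
Runoff: Hassan is preferred to Fatima by 65 voters; Fatima by 39.
Hassan wins the runoff.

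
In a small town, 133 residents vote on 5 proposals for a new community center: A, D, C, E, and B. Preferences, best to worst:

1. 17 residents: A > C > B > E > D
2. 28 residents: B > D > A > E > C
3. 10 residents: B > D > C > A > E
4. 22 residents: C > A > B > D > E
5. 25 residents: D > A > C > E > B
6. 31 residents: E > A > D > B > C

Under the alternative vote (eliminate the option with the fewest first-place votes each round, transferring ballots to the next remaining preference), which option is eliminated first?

A

Round 1: A 17, D 25, C 22, E 31, B 38. Eliminate A.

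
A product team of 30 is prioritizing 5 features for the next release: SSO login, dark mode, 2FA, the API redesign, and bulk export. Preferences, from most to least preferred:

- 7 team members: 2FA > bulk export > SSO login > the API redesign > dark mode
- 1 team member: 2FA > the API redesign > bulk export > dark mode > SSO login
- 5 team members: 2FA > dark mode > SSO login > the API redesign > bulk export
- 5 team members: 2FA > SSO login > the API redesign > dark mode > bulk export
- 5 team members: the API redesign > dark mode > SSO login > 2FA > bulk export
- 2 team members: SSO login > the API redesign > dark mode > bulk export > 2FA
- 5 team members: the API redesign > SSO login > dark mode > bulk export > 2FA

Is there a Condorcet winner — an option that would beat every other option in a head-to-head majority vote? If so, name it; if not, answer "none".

2FA vs SSO login: 18–12 for 2FA.
2FA vs dark mode: 18–12 for 2FA.
2FA vs the API redesign: 18–12 for 2FA.
2FA vs bulk export: 23–7 for 2FA.
2FA beats every other option head-to-head.

2FA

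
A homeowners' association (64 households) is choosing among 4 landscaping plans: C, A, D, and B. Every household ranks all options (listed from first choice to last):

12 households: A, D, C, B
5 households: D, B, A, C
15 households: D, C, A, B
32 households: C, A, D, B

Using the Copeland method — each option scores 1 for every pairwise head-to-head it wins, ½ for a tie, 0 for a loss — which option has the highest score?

C: beats A and B; ties D → score 2.5.
A: beats D and B; loses to C → score 2.
D: beats B; ties C; loses to A → score 1.5.
B: loses to C, A, and D → score 0.
C has the best pairwise record.

C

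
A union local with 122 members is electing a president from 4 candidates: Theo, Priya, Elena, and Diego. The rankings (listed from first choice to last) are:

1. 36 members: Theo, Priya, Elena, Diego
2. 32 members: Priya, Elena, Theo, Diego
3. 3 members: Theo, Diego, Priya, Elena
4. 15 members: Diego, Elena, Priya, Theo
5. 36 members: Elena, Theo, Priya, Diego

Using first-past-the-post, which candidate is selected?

First-place votes: Theo 39, Priya 32, Elena 36, Diego 15.
Theo has the most first-place votes.

Theo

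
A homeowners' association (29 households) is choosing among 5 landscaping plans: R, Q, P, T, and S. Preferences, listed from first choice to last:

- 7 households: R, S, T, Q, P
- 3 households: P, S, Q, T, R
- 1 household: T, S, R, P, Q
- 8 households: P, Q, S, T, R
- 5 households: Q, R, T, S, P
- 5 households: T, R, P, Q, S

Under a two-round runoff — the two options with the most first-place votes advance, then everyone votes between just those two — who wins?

R

Round 1 first-place votes: R 7, Q 5, P 11, T 6, S 0.
P and R advance.
Runoff: P is preferred to R by 11 voters; R by 18.
R wins the runoff.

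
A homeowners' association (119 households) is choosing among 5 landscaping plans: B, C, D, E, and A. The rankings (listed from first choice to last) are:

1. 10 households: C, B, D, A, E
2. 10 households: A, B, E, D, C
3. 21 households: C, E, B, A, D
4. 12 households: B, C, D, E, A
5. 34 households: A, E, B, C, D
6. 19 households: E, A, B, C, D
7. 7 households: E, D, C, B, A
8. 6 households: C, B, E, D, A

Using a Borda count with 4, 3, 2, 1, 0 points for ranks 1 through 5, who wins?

E

B: 10·3 + 10·3 + 21·2 + 12·4 + 34·2 + 19·2 + 7·1 + 6·3 = 281
C: 10·4 + 10·0 + 21·4 + 12·3 + 34·1 + 19·1 + 7·2 + 6·4 = 251
D: 10·2 + 10·1 + 21·0 + 12·2 + 34·0 + 19·0 + 7·3 + 6·1 = 81
E: 10·0 + 10·2 + 21·3 + 12·1 + 34·3 + 19·4 + 7·4 + 6·2 = 313
A: 10·1 + 10·4 + 21·1 + 12·0 + 34·4 + 19·3 + 7·0 + 6·0 = 264
E has the highest Borda score (313).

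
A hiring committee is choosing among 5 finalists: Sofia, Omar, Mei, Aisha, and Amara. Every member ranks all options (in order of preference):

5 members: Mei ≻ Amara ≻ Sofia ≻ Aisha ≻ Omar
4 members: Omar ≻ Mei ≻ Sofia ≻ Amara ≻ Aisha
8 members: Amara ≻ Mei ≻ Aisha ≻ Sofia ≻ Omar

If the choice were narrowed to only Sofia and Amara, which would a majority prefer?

Voters preferring Sofia to Amara: 4; preferring Amara to Sofia: 13.
Amara wins the head-to-head.

Amara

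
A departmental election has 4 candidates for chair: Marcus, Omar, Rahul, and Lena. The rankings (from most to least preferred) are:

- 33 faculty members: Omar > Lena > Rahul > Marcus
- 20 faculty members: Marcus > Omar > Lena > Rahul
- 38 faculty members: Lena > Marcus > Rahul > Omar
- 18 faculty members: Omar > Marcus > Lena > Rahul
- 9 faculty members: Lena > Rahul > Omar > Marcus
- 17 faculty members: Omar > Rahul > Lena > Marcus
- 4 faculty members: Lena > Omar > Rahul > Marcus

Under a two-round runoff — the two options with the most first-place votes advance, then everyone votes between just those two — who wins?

Round 1 first-place votes: Marcus 20, Omar 68, Rahul 0, Lena 51.
Omar and Lena advance.
Runoff: Omar is preferred to Lena by 88 voters; Lena by 51.
Omar wins the runoff.

Omar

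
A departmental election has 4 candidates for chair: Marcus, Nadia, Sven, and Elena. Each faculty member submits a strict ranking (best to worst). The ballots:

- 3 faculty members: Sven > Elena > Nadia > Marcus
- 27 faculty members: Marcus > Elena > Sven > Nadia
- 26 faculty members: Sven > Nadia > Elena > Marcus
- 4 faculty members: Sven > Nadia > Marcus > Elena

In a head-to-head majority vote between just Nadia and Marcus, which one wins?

Voters preferring Nadia to Marcus: 33; preferring Marcus to Nadia: 27.
Nadia wins the head-to-head.

Nadia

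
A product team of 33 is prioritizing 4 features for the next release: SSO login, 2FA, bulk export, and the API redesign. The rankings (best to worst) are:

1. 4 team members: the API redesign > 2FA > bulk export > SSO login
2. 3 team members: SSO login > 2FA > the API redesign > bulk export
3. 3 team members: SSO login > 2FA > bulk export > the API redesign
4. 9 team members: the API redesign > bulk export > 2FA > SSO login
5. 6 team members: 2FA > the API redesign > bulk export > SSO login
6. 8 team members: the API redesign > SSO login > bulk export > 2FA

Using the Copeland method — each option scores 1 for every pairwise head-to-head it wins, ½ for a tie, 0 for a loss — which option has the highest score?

SSO login: loses to 2FA, bulk export, and the API redesign → score 0.
2FA: beats SSO login; loses to bulk export and the API redesign → score 1.
bulk export: beats SSO login and 2FA; loses to the API redesign → score 2.
the API redesign: beats SSO login, 2FA, and bulk export → score 3.
the API redesign has the best pairwise record.

the API redesign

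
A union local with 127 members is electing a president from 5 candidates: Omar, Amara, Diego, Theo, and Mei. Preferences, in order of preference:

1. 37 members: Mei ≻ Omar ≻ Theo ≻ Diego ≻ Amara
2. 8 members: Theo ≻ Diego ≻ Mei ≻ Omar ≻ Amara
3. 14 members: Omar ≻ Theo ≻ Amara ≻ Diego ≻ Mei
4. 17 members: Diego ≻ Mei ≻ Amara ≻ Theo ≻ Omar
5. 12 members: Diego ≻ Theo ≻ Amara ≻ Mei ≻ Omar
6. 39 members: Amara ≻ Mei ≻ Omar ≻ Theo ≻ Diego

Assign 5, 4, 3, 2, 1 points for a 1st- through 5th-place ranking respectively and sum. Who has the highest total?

Omar: 37·4 + 8·2 + 14·5 + 17·1 + 12·1 + 39·3 = 380
Amara: 37·1 + 8·1 + 14·3 + 17·3 + 12·3 + 39·5 = 369
Diego: 37·2 + 8·4 + 14·2 + 17·5 + 12·5 + 39·1 = 318
Theo: 37·3 + 8·5 + 14·4 + 17·2 + 12·4 + 39·2 = 367
Mei: 37·5 + 8·3 + 14·1 + 17·4 + 12·2 + 39·4 = 471
Mei has the highest Borda score (471).

Mei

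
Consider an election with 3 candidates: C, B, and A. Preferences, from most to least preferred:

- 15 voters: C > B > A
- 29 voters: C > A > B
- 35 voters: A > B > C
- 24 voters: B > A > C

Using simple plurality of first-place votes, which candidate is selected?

C

First-place votes: C 44, B 24, A 35.
C has the most first-place votes.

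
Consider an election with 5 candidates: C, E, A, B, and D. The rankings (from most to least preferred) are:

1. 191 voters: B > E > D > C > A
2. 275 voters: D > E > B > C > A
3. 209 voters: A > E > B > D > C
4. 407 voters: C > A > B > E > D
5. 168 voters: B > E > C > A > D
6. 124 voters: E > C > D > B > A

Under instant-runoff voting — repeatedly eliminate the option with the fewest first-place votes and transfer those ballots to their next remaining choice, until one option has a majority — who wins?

Round 1: C 407, E 124, A 209, B 359, D 275. Eliminate E.
Round 2: C 531, A 209, B 359, D 275. Eliminate A.
Round 3: C 531, B 568, D 275. Eliminate D.
Round 4: C 531, B 843. B has a majority.

B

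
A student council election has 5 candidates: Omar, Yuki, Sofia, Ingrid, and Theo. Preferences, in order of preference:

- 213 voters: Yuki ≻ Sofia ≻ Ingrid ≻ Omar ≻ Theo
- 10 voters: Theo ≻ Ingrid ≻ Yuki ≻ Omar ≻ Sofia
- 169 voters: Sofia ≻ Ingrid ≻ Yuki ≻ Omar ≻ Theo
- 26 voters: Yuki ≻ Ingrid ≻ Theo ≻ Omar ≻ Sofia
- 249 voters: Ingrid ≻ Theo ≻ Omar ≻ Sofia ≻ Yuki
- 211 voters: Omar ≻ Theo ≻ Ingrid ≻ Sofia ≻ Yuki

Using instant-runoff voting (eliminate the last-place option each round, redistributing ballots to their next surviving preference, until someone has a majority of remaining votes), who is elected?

Round 1: Omar 211, Yuki 239, Sofia 169, Ingrid 249, Theo 10. Eliminate Theo.
Round 2: Omar 211, Yuki 239, Sofia 169, Ingrid 259. Eliminate Sofia.
Round 3: Omar 211, Yuki 239, Ingrid 428. Eliminate Omar.
Round 4: Yuki 239, Ingrid 639. Ingrid has a majority.

Ingrid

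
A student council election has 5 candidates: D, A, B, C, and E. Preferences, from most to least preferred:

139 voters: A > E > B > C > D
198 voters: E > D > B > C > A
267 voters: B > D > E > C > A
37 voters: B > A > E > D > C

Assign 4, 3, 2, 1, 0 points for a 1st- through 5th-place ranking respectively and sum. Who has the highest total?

B

D: 139·0 + 198·3 + 267·3 + 37·1 = 1432
A: 139·4 + 198·0 + 267·0 + 37·3 = 667
B: 139·2 + 198·2 + 267·4 + 37·4 = 1890
C: 139·1 + 198·1 + 267·1 + 37·0 = 604
E: 139·3 + 198·4 + 267·2 + 37·2 = 1817
B has the highest Borda score (1890).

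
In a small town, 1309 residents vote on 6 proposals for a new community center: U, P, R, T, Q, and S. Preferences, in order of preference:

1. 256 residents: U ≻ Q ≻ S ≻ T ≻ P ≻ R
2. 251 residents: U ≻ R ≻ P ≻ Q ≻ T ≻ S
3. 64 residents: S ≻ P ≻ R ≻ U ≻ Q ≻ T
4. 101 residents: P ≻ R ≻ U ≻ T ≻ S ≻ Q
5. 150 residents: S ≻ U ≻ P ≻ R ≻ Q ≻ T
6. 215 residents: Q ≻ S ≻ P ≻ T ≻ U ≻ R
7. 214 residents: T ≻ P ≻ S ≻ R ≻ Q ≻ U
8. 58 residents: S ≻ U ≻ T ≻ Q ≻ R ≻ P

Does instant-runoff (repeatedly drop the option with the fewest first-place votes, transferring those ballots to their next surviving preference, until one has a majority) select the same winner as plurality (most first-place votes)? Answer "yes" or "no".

no

Instant-runoff — R1 U 507, P 101, R 0, T 214, Q 215, S 272 (R out); R2 U 507, P 101, T 214, Q 215, S 272 (P out); R3 U 608, T 214, Q 215, S 272 (T out); R4 U 608, Q 215, S 486 (Q out); R5 U 608, S 701 (S winner). Winner: S.
Plurality — first-place votes: U 507, P 101, R 0, T 214, Q 215, S 272. Winner: U.
The two methods disagree.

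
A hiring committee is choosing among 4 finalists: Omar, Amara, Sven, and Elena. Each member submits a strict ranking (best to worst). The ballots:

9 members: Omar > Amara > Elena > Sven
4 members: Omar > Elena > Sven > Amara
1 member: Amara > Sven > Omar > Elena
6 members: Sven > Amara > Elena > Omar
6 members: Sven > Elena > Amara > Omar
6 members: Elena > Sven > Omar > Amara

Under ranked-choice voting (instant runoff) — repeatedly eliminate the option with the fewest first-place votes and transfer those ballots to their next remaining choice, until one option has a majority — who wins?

Sven

Round 1: Omar 13, Amara 1, Sven 12, Elena 6. Eliminate Amara.
Round 2: Omar 13, Sven 13, Elena 6. Eliminate Elena.
Round 3: Omar 13, Sven 19. Sven has a majority.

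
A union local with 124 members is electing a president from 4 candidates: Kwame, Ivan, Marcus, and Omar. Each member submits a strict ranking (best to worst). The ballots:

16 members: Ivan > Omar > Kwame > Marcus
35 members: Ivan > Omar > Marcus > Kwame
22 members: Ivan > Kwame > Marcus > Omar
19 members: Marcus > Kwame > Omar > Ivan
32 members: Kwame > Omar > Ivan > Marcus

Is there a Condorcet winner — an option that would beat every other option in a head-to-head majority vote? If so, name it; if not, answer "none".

Ivan vs Kwame: 73–51 for Ivan.
Ivan vs Marcus: 105–19 for Ivan.
Ivan vs Omar: 73–51 for Ivan.
Ivan beats every other option head-to-head.

Ivan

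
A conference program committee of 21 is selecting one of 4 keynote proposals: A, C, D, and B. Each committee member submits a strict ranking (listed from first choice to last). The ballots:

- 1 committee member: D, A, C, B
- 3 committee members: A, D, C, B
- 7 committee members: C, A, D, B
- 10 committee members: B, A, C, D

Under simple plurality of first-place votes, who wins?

B

First-place votes: A 3, C 7, D 1, B 10.
B has the most first-place votes.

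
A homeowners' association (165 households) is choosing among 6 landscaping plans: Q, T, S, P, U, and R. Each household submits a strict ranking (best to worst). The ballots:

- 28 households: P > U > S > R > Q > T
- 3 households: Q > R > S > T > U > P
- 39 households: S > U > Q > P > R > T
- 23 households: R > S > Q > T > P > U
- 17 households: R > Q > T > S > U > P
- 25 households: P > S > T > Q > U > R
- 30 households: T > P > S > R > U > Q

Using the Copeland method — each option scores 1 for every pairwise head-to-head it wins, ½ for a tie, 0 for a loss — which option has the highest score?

P

Q: beats T; loses to S, P, U, and R → score 1.
T: beats U; loses to Q, S, P, and R → score 1.
S: beats Q, T, U, and R; loses to P → score 4.
P: beats Q, T, S, U, and R → score 5.
U: beats Q and R; loses to T, S, and P → score 2.
R: beats Q and T; loses to S, P, and U → score 2.
P has the best pairwise record.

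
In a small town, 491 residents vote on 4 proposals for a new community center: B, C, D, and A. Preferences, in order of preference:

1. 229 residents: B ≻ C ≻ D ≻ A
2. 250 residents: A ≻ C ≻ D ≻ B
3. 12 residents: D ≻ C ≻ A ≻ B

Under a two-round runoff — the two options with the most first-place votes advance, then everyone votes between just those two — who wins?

Round 1 first-place votes: B 229, C 0, D 12, A 250.
A and B advance.
Runoff: A is preferred to B by 262 voters; B by 229.
A wins the runoff.

A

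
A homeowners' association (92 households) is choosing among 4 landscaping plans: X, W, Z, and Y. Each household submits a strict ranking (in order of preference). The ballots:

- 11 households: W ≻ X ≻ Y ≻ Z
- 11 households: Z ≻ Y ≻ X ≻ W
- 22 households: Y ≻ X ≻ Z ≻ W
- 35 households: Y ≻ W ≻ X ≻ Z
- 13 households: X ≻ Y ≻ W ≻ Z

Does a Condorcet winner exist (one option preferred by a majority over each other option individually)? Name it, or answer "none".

Y

Y vs X: 68–24 for Y.
Y vs W: 81–11 for Y.
Y vs Z: 81–11 for Y.
Y beats every other option head-to-head.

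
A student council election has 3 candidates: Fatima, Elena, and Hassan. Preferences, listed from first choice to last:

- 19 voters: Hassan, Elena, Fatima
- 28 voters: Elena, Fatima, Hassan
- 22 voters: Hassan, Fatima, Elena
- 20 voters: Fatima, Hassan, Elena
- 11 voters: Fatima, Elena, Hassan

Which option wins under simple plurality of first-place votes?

First-place votes: Fatima 31, Elena 28, Hassan 41.
Hassan has the most first-place votes.

Hassan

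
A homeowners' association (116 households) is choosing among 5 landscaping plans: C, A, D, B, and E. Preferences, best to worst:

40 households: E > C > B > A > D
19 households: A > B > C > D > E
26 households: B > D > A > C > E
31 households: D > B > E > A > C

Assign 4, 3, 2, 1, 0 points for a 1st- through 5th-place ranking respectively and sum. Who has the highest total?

B

C: 40·3 + 19·2 + 26·1 + 31·0 = 184
A: 40·1 + 19·4 + 26·2 + 31·1 = 199
D: 40·0 + 19·1 + 26·3 + 31·4 = 221
B: 40·2 + 19·3 + 26·4 + 31·3 = 334
E: 40·4 + 19·0 + 26·0 + 31·2 = 222
B has the highest Borda score (334).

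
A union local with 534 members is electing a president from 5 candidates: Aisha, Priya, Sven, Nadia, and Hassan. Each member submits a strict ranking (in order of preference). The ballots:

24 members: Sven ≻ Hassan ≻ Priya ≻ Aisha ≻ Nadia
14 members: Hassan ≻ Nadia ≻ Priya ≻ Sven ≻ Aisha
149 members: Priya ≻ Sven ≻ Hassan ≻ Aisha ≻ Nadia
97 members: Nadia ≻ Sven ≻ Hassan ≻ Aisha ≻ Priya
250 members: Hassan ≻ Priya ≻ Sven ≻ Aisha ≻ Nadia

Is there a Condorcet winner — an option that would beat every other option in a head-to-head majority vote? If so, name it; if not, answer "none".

none

Checking pairwise contests:
Priya beats Aisha 437–97.
Hassan beats Priya 385–149.
Priya beats Sven 413–121.
Aisha beats Nadia 423–111.
Sven beats Hassan 270–264.
Every option loses at least one head-to-head, so there is no Condorcet winner.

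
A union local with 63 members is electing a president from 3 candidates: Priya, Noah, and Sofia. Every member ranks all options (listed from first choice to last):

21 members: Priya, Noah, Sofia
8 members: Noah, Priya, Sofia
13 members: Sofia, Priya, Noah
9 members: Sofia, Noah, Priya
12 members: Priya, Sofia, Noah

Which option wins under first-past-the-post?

Priya

First-place votes: Priya 33, Noah 8, Sofia 22.
Priya has the most first-place votes.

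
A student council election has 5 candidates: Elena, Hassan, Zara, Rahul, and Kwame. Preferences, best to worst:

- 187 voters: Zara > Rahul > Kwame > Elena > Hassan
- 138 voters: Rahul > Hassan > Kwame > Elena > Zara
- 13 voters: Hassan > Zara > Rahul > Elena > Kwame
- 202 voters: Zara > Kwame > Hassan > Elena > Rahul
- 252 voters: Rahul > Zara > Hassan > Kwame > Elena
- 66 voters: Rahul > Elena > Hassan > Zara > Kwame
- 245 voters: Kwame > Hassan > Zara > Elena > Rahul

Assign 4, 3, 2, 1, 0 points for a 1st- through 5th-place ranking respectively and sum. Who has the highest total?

Zara

Elena: 187·1 + 138·1 + 13·1 + 202·1 + 252·0 + 66·3 + 245·1 = 983
Hassan: 187·0 + 138·3 + 13·4 + 202·2 + 252·2 + 66·2 + 245·3 = 2241
Zara: 187·4 + 138·0 + 13·3 + 202·4 + 252·3 + 66·1 + 245·2 = 2907
Rahul: 187·3 + 138·4 + 13·2 + 202·0 + 252·4 + 66·4 + 245·0 = 2411
Kwame: 187·2 + 138·2 + 13·0 + 202·3 + 252·1 + 66·0 + 245·4 = 2488
Zara has the highest Borda score (2907).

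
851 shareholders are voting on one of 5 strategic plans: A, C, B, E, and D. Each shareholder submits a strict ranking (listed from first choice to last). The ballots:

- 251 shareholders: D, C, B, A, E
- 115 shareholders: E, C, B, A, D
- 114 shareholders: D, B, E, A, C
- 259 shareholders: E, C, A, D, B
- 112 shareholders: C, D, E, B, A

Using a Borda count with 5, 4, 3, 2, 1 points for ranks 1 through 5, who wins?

C

A: 251·2 + 115·2 + 114·2 + 259·3 + 112·1 = 1849
C: 251·4 + 115·4 + 114·1 + 259·4 + 112·5 = 3174
B: 251·3 + 115·3 + 114·4 + 259·1 + 112·2 = 2037
E: 251·1 + 115·5 + 114·3 + 259·5 + 112·3 = 2799
D: 251·5 + 115·1 + 114·5 + 259·2 + 112·4 = 2906
C has the highest Borda score (3174).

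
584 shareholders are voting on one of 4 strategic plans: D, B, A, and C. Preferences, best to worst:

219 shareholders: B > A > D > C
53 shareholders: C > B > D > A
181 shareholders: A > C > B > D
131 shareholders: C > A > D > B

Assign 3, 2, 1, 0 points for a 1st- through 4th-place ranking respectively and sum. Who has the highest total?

D: 219·1 + 53·1 + 181·0 + 131·1 = 403
B: 219·3 + 53·2 + 181·1 + 131·0 = 944
A: 219·2 + 53·0 + 181·3 + 131·2 = 1243
C: 219·0 + 53·3 + 181·2 + 131·3 = 914
A has the highest Borda score (1243).

A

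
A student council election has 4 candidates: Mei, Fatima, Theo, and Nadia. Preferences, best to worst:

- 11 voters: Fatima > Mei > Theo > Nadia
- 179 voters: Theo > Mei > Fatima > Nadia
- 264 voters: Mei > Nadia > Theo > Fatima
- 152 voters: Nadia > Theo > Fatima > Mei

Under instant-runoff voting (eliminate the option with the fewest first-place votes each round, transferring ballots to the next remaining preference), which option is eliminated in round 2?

Nadia

Round 1: Mei 264, Fatima 11, Theo 179, Nadia 152. Eliminate Fatima.
Round 2: Mei 275, Theo 179, Nadia 152. Eliminate Nadia.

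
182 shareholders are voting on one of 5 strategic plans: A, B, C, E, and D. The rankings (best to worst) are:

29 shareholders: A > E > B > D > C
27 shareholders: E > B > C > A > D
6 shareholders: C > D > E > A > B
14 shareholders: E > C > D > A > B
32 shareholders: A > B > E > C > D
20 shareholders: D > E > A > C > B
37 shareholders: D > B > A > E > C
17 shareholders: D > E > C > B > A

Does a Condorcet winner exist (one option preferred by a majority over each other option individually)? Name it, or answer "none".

none

Checking pairwise contests:
D beats A 94–88.
A beats B 101–81.
A beats C 118–64.
A beats E 98–84.
E beats D 102–80.
Every option loses at least one head-to-head, so there is no Condorcet winner.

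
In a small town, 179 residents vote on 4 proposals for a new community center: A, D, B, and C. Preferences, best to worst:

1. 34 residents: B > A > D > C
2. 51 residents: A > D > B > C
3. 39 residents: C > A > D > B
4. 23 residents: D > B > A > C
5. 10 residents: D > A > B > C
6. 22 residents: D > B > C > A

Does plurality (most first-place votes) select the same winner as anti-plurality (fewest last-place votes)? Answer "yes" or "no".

Plurality — first-place votes: A 51, D 55, B 34, C 39. Winner: D.
Anti-plurality — last-place votes: A 22, D 0, B 39, C 118. Winner: D.
The two methods agree.

yes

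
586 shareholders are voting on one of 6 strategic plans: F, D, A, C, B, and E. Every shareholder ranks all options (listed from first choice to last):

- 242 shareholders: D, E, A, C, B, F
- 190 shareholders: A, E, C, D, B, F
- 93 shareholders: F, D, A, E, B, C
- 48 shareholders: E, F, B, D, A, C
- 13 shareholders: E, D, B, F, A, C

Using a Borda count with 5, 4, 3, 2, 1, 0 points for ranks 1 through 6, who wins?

F: 242·0 + 190·0 + 93·5 + 48·4 + 13·2 = 683
D: 242·5 + 190·2 + 93·4 + 48·2 + 13·4 = 2110
A: 242·3 + 190·5 + 93·3 + 48·1 + 13·1 = 2016
C: 242·2 + 190·3 + 93·0 + 48·0 + 13·0 = 1054
B: 242·1 + 190·1 + 93·1 + 48·3 + 13·3 = 708
E: 242·4 + 190·4 + 93·2 + 48·5 + 13·5 = 2219
E has the highest Borda score (2219).

E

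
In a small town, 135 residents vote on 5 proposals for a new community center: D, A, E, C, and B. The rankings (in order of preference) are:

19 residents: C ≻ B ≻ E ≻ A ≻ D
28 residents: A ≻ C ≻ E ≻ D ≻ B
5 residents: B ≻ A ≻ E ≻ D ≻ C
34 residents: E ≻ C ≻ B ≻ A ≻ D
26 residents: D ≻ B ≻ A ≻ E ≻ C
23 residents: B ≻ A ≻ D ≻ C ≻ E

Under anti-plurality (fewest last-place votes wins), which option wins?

Last-place votes: D 53, A 0, E 23, C 31, B 28.
A is ranked last by the fewest voters, so A wins.

A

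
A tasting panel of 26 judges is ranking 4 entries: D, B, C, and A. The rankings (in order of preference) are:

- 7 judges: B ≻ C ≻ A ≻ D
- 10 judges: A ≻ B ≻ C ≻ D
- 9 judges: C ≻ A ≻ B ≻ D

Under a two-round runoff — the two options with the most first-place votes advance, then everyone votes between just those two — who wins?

Round 1 first-place votes: D 0, B 7, C 9, A 10.
A and C advance.
Runoff: A is preferred to C by 10 voters; C by 16.
C wins the runoff.

C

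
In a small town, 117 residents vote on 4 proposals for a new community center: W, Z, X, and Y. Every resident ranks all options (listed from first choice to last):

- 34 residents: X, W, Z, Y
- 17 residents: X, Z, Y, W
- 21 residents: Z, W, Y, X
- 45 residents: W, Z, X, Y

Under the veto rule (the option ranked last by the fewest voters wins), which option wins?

Z

Last-place votes: W 17, Z 0, X 21, Y 79.
Z is ranked last by the fewest voters, so Z wins.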